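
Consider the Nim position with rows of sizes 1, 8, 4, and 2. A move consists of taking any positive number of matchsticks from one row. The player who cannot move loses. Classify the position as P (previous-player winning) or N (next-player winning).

Bitwise XOR of the heap sizes:
  0001  (1)
  1000  (8)
  0100  (4)
  0010  (2)
  ----
  1111  (15)
The nim-sum is 15 ≠ 0, so this is an N-position: the player to move can win.

N-position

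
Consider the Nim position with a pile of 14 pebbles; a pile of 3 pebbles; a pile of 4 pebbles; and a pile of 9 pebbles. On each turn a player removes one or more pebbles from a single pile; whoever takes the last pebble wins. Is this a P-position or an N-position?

P-position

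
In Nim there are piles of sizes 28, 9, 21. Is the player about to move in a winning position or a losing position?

Losing position

Bitwise XOR of the heap sizes:
  11100  (28)
  01001  (9)
  10101  (21)
  -----
  00000  (0)
The nim-sum is 0, so this is a P-position: the player to move is in a losing position under optimal play.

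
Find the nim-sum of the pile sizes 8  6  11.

Bitwise XOR of the heap sizes:
  1000  (8)
  0110  (6)
  1011  (11)
  ----
  0101  (5)

5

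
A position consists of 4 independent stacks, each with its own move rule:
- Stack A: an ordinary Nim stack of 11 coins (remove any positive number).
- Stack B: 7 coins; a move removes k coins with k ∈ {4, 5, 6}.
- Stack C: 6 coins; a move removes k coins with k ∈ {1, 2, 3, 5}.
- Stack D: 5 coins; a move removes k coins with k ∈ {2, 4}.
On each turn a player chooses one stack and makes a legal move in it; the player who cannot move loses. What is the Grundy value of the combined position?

10

Stack A is a plain Nim stack of size 11, so its Grundy value is 11.
Build the Grundy sequence for stack B with g(k) = mex{g(k−s) : s ∈ {4, 5, 6}, s ≤ k}:
g(0) = mex{} = 0
g(1) = mex{} = 0
g(2) = mex{} = 0
g(3) = mex{} = 0
g(4) = mex{0} = 1
g(5) = mex{0} = 1
g(6) = mex{0} = 1
g(7) = mex{0} = 1
So g(7) = 1.
For stack C, compute g(0), g(1), … with moves {1, 2, 3, 5}:
k:     0  1  2  3  4  5  6
g(k):  0  1  2  3  0  1  2
So g(6) = 2.
For stack D, compute g(0), g(1), … with moves {2, 4}:
k:     0  1  2  3  4  5
g(k):  0  0  1  1  2  2
So g(5) = 2.
The value of a disjunctive sum is the nim-sum of the parts.
Combined value = 11 XOR 1 XOR 2 XOR 2 = 10.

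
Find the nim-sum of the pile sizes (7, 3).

4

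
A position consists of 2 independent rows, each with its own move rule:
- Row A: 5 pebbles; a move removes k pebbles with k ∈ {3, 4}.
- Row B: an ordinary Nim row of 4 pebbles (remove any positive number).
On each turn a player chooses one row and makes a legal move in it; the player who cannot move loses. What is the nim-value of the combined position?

5

For row A, compute g(0), g(1), … with moves {3, 4}:
g(0) = mex{} = 0
g(1) = mex{} = 0
g(2) = mex{} = 0
g(3) = mex{0} = 1
g(4) = mex{0} = 1
g(5) = mex{0} = 1
So g(5) = 1.
Row B is a plain Nim row of size 4, so its Grundy value is 4.
By the Sprague-Grundy theorem, the Grundy value of a sum of independent games is the XOR of the component values.
Combined value = 1 ⊕ 4 = 5.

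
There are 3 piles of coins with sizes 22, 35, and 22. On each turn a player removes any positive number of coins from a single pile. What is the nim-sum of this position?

35

In binary:
  010110  (22)
  100011  (35)
  010110  (22)
  ------
  100011  (35)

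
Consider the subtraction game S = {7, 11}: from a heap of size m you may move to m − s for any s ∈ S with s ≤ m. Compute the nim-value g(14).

Compute g(0), g(1), … for moves {7, 11}:
k:     0  1  2  3  4  5  6  7  8  9 10 11 12 13 14
g(k):  0  0  0  0  0  0  0  1  1  1  1  1  1  1  2
So g(14) = 2.

2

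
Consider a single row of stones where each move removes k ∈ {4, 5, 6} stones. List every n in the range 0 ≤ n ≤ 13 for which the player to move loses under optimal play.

Build the Grundy sequence with g(k) = mex{g(k−s) : s ∈ {4, 5, 6}, s ≤ k}:
g(0) = mex{} = 0
g(1) = mex{} = 0
g(2) = mex{} = 0
g(3) = mex{} = 0
g(4) = mex{0} = 1
g(5) = mex{0} = 1
g(6) = mex{0} = 1
g(7) = mex{0} = 1
g(8) = mex{0,1} = 2
g(9) = mex{0,1} = 2
g(10) = mex{1} = 0
g(11) = mex{1} = 0
g(12) = mex{1,2} = 0
g(13) = mex{1,2} = 0
The P-positions (g = 0) in 0..13 are 0, 1, 2, 3, 10, 11, 12, 13.

0, 1, 2, 3, 10, 11, 12, 13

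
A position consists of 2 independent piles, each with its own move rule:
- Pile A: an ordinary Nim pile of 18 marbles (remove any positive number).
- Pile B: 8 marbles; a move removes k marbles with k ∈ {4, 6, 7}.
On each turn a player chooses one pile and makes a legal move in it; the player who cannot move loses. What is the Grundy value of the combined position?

Pile A is a plain Nim pile of size 18, so its Grundy value is 18.
For pile B, compute g(0), g(1), … with moves {4, 6, 7}:
k:     0  1  2  3  4  5  6  7  8
g(k):  0  0  0  0  1  1  1  1  2
So g(8) = 2.
The value of a disjunctive sum is the nim-sum of the parts.
Combined value = 18 XOR 2 = 16.

16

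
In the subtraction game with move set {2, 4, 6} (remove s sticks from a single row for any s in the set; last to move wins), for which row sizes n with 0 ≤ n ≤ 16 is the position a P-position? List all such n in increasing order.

0, 1, 8, 9, 16

Compute g(0), g(1), … for moves {2, 4, 6}:
k:     0  1  2  3  4  5  6  7  8  9 10 11 12 13 14 15 16
g(k):  0  0  1  1  2  2  3  3  0  0  1  1  2  2  3  3  0
The P-positions (g = 0) in 0..16 are 0, 1, 8, 9, 16.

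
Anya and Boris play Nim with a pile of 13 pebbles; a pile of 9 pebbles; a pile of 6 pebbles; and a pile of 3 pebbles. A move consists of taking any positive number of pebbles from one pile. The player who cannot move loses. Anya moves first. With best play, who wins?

Anya wins

Nim-sum: 13 XOR 9 XOR 6 XOR 3 = 1.
The nim-sum is 1 ≠ 0, so this is an N-position: the player to move can win; Anya has a winning move.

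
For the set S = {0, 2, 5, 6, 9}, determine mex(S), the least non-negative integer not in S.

0 is in the set but 1 is not, so the mex is 1.

1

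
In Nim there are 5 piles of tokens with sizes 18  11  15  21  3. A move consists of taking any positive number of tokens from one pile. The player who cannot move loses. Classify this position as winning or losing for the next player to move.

Losing position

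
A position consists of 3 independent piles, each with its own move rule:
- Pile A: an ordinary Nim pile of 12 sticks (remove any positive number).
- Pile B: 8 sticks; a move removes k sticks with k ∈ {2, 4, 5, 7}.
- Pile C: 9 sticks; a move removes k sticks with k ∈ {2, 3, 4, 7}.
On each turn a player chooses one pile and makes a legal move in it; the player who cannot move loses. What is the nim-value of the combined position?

Pile A is a plain Nim pile of size 12, so its Grundy value is 12.
Grundy values for pile B (subtraction set {2, 4, 5, 7}):
g(0) = mex{} = 0
g(1) = mex{} = 0
g(2) = mex{0} = 1
g(3) = mex{0} = 1
g(4) = mex{0,1} = 2
g(5) = mex{0,1} = 2
g(6) = mex{0,1,2} = 3
g(7) = mex{0,1,2} = 3
g(8) = mex{0,1,2,3} = 4
So g(8) = 4.
For pile C, compute g(0), g(1), … with moves {2, 3, 4, 7}:
g(0) = mex{} = 0
g(1) = mex{} = 0
g(2) = mex{0} = 1
g(3) = mex{0} = 1
g(4) = mex{0,1} = 2
g(5) = mex{0,1} = 2
g(6) = mex{1,2} = 0
g(7) = mex{0,1,2} = 3
g(8) = mex{0,2} = 1
g(9) = mex{0,1,2,3} = 4
So g(9) = 4.
The value of a disjunctive sum is the nim-sum of the parts.
Combined value = 12 ⊕ 4 ⊕ 4 = 12.

12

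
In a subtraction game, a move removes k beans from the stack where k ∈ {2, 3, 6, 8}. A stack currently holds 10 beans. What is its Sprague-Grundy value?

0

Compute g(0), g(1), … for moves {2, 3, 6, 8}:
k:     0  1  2  3  4  5  6  7  8  9 10
g(k):  0  0  1  1  2  0  3  1  2  2  0
So g(10) = 0.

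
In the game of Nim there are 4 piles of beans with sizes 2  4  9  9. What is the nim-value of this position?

Compute the nim-sum pairwise:
2 ⊕ 4 = 6
6 ⊕ 9 = 15
15 ⊕ 9 = 6

6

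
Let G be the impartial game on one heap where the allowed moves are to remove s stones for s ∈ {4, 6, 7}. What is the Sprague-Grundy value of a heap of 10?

2

Grundy values for subtraction set {4, 6, 7}:
k:     0  1  2  3  4  5  6  7  8  9 10
g(k):  0  0  0  0  1  1  1  1  2  2  2
So g(10) = 2.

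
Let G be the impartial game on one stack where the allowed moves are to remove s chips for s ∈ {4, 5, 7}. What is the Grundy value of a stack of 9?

2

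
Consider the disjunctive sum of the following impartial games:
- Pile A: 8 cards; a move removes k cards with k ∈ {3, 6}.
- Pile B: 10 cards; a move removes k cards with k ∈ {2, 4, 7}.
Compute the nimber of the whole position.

0

Build the Grundy sequence for pile A with g(k) = mex{g(k−s) : s ∈ {3, 6}, s ≤ k}:
k:     0  1  2  3  4  5  6  7  8
g(k):  0  0  0  1  1  1  2  2  2
So g(8) = 2.
Build the Grundy sequence for pile B with g(k) = mex{g(k−s) : s ∈ {2, 4, 7}, s ≤ k}:
k:     0  1  2  3  4  5  6  7  8  9 10
g(k):  0  0  1  1  2  2  0  3  1  0  2
So g(10) = 2.
The value of a disjunctive sum is the nim-sum of the parts.
Combined value = 2 ⊕ 2 = 0.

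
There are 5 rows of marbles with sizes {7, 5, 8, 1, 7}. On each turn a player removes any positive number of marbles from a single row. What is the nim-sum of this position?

12

Compute the nim-sum pairwise:
7 ⊕ 5 = 2
2 ⊕ 8 = 10
10 ⊕ 1 = 11
11 ⊕ 7 = 12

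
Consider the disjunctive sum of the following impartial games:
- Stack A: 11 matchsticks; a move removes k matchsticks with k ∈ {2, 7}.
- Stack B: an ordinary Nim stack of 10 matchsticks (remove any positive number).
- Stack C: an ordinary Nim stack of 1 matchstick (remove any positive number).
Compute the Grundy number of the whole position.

10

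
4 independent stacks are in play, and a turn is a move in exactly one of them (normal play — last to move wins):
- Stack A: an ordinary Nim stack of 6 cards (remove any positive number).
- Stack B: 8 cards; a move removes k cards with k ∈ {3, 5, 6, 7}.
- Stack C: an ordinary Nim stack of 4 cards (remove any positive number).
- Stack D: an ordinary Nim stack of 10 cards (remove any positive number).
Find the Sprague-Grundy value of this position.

Stack A is a plain Nim stack of size 6, so its Grundy value is 6.
For stack B, compute g(0), g(1), … with moves {3, 5, 6, 7}:
k:     0  1  2  3  4  5  6  7  8
g(k):  0  0  0  1  1  1  2  2  2
So g(8) = 2.
Stack C is a plain Nim stack of size 4, so its Grundy value is 4.
Stack D is a plain Nim stack of size 10, so its Grundy value is 10.
By the Sprague-Grundy theorem, the Grundy value of a sum of independent games is the XOR of the component values.
Combined value = 6 XOR 2 XOR 4 XOR 10 = 10.

10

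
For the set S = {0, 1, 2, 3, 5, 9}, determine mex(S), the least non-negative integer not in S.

The values 0, 1, 2, 3 are all present; 4 is the first non-negative integer missing from the set.

4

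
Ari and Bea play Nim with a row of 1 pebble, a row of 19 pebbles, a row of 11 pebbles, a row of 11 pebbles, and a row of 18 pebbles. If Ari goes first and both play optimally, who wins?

In binary:
  00001  (1)
  10011  (19)
  01011  (11)
  01011  (11)
  10010  (18)
  -----
  00000  (0)
The nim-sum is 0, so this is a P-position: the player to move is in a losing position under optimal play; Ari is about to move from it and so loses — Bea wins.

Bea wins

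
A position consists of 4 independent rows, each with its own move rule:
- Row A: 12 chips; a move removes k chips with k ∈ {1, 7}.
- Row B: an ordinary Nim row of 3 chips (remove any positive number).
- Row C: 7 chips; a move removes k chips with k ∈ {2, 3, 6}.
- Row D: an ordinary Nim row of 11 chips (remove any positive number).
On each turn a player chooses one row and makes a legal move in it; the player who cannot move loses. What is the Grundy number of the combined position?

For row A, compute g(0), g(1), … with moves {1, 7}:
g(0) = mex{} = 0
g(1) = mex{0} = 1
g(2) = mex{1} = 0
g(3) = mex{0} = 1
g(4) = mex{1} = 0
g(5) = mex{0} = 1
g(6) = mex{1} = 0
g(7) = mex{0} = 1
g(8) = mex{1} = 0
g(9) = mex{0} = 1
g(10) = mex{1} = 0
g(11) = mex{0} = 1
g(12) = mex{1} = 0
So g(12) = 0.
Row B is a plain Nim row of size 3, so its Grundy value is 3.
Build the Grundy sequence for row C with g(k) = mex{g(k−s) : s ∈ {2, 3, 6}, s ≤ k}:
g(0) = mex{} = 0
g(1) = mex{} = 0
g(2) = mex{0} = 1
g(3) = mex{0} = 1
g(4) = mex{0,1} = 2
g(5) = mex{1} = 0
g(6) = mex{0,1,2} = 3
g(7) = mex{0,2} = 1
So g(7) = 1.
Row D is a plain Nim row of size 11, so its Grundy value is 11.
By the Sprague-Grundy theorem, the Grundy value of a sum of independent games is the XOR of the component values.
Combined value = 0 ⊕ 3 ⊕ 1 ⊕ 11 = 9.

9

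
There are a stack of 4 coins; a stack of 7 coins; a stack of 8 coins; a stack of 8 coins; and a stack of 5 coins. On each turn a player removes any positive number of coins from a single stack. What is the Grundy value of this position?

6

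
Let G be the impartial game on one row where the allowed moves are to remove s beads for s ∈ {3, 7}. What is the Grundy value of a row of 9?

1

Grundy values for subtraction set {3, 7}:
k:     0  1  2  3  4  5  6  7  8  9
g(k):  0  0  0  1  1  1  0  2  2  1
So g(9) = 1.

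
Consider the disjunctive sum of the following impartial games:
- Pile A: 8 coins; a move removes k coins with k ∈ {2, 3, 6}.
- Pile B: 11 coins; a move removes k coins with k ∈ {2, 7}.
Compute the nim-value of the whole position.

3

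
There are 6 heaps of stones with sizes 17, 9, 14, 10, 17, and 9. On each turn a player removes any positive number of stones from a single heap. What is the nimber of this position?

Compute the nim-sum pairwise:
17 XOR 9 = 24
24 XOR 14 = 22
22 XOR 10 = 28
28 XOR 17 = 13
13 XOR 9 = 4

4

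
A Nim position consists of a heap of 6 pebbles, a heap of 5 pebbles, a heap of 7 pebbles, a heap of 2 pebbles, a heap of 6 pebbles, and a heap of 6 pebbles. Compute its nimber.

6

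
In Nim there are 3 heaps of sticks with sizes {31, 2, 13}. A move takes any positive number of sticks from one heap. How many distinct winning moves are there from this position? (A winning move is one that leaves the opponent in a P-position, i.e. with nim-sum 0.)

1

Bitwise XOR of the heap sizes:
  11111  (31)
  00010  (2)
  01101  (13)
  -----
  10000  (16)
The overall nim-sum is X = 16. A heap of size p has a winning move iff p XOR X < p (reduce it to p XOR X).
  31: 31 XOR 16 = 15 < 31 — winning move (to 15).
  2: 2 XOR 16 = 18 ≥ 2 — no move.
  13: 13 XOR 16 = 29 ≥ 13 — no move.
That gives 1 winning move.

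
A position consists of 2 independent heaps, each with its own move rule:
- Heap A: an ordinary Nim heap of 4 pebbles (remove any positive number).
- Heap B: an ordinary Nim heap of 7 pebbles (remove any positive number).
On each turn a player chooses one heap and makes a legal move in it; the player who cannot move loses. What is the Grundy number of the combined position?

3

Heap A is a plain Nim heap of size 4, so its Grundy value is 4.
Heap B is a plain Nim heap of size 7, so its Grundy value is 7.
The value of a disjunctive sum is the nim-sum of the parts.
Combined value = 4 XOR 7 = 3.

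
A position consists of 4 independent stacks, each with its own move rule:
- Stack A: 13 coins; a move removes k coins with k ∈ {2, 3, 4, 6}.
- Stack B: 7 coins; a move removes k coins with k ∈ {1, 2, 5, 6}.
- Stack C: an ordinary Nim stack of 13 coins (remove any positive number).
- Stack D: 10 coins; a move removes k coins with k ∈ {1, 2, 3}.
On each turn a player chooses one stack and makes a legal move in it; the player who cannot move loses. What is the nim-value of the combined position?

Grundy values for stack A (subtraction set {2, 3, 4, 6}):
k:     0  1  2  3  4  5  6  7  8  9 10 11 12 13
g(k):  0  0  1  1  2  2  3  3  0  0  1  1  2  2
So g(13) = 2.
Grundy values for stack B (subtraction set {1, 2, 5, 6}):
g(0) = mex{} = 0
g(1) = mex{0} = 1
g(2) = mex{0,1} = 2
g(3) = mex{1,2} = 0
g(4) = mex{0,2} = 1
g(5) = mex{0,1} = 2
g(6) = mex{0,1,2} = 3
g(7) = mex{1,2,3} = 0
So g(7) = 0.
Stack C is a plain Nim stack of size 13, so its Grundy value is 13.
Build the Grundy sequence for stack D with g(k) = mex{g(k−s) : s ∈ {1, 2, 3}, s ≤ k}:
k:     0  1  2  3  4  5  6  7  8  9 10
g(k):  0  1  2  3  0  1  2  3  0  1  2
So g(10) = 2.
By the Sprague-Grundy theorem, the Grundy value of a sum of independent games is the XOR of the component values.
Combined value = 2 XOR 0 XOR 13 XOR 2 = 13.

13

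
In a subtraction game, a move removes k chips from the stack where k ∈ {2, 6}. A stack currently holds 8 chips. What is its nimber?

0

Grundy values for subtraction set {2, 6}:
k:     0  1  2  3  4  5  6  7  8
g(k):  0  0  1  1  0  0  1  1  0
So g(8) = 0.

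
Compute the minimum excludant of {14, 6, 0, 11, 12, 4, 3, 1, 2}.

The values 0, 1, 2, 3, 4 are all present; 5 is the first non-negative integer missing from the set.

5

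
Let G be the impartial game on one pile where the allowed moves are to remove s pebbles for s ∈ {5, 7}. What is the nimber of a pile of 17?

Grundy values for subtraction set {5, 7}:
k:     0  1  2  3  4  5  6  7  8  9 10 11 12 13 14 15 16 17
g(k):  0  0  0  0  0  1  1  1  1  1  2  2  0  0  0  0  0  1
So g(17) = 1.

1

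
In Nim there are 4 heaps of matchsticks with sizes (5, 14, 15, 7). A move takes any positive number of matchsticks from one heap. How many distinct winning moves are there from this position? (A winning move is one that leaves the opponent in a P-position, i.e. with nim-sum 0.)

3

Compute the nim-sum pairwise:
5 ⊕ 14 = 11
11 ⊕ 15 = 4
4 ⊕ 7 = 3
The overall nim-sum is X = 3. A heap of size p has a winning move iff p XOR X < p (reduce it to p XOR X).
  5: 5 XOR 3 = 6 ≥ 5 — no move.
  14: 14 XOR 3 = 13 < 14 — winning move (to 13).
  15: 15 XOR 3 = 12 < 15 — winning move (to 12).
  7: 7 XOR 3 = 4 < 7 — winning move (to 4).
That gives 3 winning moves.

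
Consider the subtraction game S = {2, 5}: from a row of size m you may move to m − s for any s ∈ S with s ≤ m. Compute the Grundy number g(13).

1

Compute g(0), g(1), … for moves {2, 5}:
k:     0  1  2  3  4  5  6  7  8  9 10 11 12 13
g(k):  0  0  1  1  0  2  1  0  0  1  1  0  2  1
So g(13) = 1.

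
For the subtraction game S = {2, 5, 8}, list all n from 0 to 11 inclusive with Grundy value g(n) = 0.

0, 1, 4, 7, 10, 11

Grundy values for subtraction set {2, 5, 8}:
k:     0  1  2  3  4  5  6  7  8  9 10 11
g(k):  0  0  1  1  0  2  1  0  2  1  0  0
The P-positions (g = 0) in 0..11 are 0, 1, 4, 7, 10, 11.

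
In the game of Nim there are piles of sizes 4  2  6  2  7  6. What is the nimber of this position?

3

Compute the nim-sum pairwise:
4 ^ 2 = 6
6 ^ 6 = 0
0 ^ 2 = 2
2 ^ 7 = 5
5 ^ 6 = 3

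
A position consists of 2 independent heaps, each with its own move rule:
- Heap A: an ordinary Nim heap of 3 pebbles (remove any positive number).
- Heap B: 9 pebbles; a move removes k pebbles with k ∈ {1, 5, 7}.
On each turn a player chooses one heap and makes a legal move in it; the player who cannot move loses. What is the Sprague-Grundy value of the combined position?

2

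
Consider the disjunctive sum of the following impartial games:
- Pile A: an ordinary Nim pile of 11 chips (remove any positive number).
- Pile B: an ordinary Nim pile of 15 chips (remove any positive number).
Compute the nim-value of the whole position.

4

Pile A is a plain Nim pile of size 11, so its Grundy value is 11.
Pile B is a plain Nim pile of size 15, so its Grundy value is 15.
The value of a disjunctive sum is the nim-sum of the parts.
Combined value = 11 ⊕ 15 = 4.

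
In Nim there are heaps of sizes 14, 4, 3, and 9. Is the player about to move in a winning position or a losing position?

Compute the nim-sum pairwise:
14 XOR 4 = 10
10 XOR 3 = 9
9 XOR 9 = 0
The nim-sum is 0, so this is a P-position: the player to move is in a losing position under optimal play.

Losing position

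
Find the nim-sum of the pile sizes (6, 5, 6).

5

Compute the nim-sum pairwise:
6 XOR 5 = 3
3 XOR 6 = 5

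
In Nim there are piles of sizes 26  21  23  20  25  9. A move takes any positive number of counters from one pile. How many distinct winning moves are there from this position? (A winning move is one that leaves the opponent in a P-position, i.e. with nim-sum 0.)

Write each in binary and XOR column by column:
  11010  (26)
  10101  (21)
  10111  (23)
  10100  (20)
  11001  (25)
  01001  (9)
  -----
  11100  (28)
The overall nim-sum is X = 28. A pile of size p has a winning move iff p XOR X < p (reduce it to p XOR X).
  26: 26 XOR 28 = 6 < 26 — winning move (to 6).
  21: 21 XOR 28 = 9 < 21 — winning move (to 9).
  23: 23 XOR 28 = 11 < 23 — winning move (to 11).
  20: 20 XOR 28 = 8 < 20 — winning move (to 8).
  25: 25 XOR 28 = 5 < 25 — winning move (to 5).
  9: 9 XOR 28 = 21 ≥ 9 — no move.
That gives 5 winning moves.

5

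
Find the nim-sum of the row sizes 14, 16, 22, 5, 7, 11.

1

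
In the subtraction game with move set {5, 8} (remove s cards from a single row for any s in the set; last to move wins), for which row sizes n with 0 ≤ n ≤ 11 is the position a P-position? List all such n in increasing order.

0, 1, 2, 3, 4

Build the Grundy sequence with g(k) = mex{g(k−s) : s ∈ {5, 8}, s ≤ k}:
k:     0  1  2  3  4  5  6  7  8  9 10 11
g(k):  0  0  0  0  0  1  1  1  1  1  2  2
The P-positions (g = 0) in 0..11 are 0, 1, 2, 3, 4.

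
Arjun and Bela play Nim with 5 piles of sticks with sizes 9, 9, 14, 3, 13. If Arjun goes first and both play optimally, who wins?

Bela wins

Compute the nim-sum pairwise:
9 ^ 9 = 0
0 ^ 14 = 14
14 ^ 3 = 13
13 ^ 13 = 0
The nim-sum is 0, so this is a P-position: the player to move is in a losing position under optimal play; Arjun is about to move from it and so loses — Bela wins.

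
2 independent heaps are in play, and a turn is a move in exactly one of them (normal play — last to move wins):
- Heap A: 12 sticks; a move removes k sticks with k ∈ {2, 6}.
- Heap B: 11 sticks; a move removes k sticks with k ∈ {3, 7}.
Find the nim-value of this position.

0

Grundy values for heap A (subtraction set {2, 6}):
g(0) = mex{} = 0
g(1) = mex{} = 0
g(2) = mex{0} = 1
g(3) = mex{0} = 1
g(4) = mex{1} = 0
g(5) = mex{1} = 0
g(6) = mex{0} = 1
g(7) = mex{0} = 1
g(8) = mex{1} = 0
g(9) = mex{1} = 0
g(10) = mex{0} = 1
g(11) = mex{0} = 1
g(12) = mex{1} = 0
So g(12) = 0.
Grundy values for heap B (subtraction set {3, 7}):
g(0) = mex{} = 0
g(1) = mex{} = 0
g(2) = mex{} = 0
g(3) = mex{0} = 1
g(4) = mex{0} = 1
g(5) = mex{0} = 1
g(6) = mex{1} = 0
g(7) = mex{0,1} = 2
g(8) = mex{0,1} = 2
g(9) = mex{0} = 1
g(10) = mex{1,2} = 0
g(11) = mex{1,2} = 0
So g(11) = 0.
By the Sprague-Grundy theorem, the Grundy value of a sum of independent games is the XOR of the component values.
Combined value = 0 XOR 0 = 0.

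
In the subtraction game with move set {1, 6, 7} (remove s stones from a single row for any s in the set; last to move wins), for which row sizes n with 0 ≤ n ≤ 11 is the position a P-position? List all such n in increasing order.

0, 2, 4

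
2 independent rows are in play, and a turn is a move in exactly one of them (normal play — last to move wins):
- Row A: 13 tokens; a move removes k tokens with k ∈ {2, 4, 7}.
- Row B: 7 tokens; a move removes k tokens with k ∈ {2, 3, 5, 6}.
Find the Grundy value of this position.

1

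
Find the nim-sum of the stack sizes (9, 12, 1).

4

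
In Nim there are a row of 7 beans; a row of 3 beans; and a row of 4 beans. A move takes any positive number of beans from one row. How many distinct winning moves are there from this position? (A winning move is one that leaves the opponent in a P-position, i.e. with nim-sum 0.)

0

Nim-sum: 7 ^ 3 ^ 4 = 0.
The nim-sum is already 0, so every move leaves a nonzero nim-sum — there are no winning moves.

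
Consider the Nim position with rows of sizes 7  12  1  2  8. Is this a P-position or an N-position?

P-position

Write each in binary and XOR column by column:
  0111  (7)
  1100  (12)
  0001  (1)
  0010  (2)
  1000  (8)
  ----
  0000  (0)
The nim-sum is 0, so this is a P-position: the player to move is in a losing position under optimal play.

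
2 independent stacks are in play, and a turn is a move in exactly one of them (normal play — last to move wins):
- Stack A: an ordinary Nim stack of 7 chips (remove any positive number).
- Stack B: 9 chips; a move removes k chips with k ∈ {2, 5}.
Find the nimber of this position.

6

Stack A is a plain Nim stack of size 7, so its Grundy value is 7.
Build the Grundy sequence for stack B with g(k) = mex{g(k−s) : s ∈ {2, 5}, s ≤ k}:
k:     0  1  2  3  4  5  6  7  8  9
g(k):  0  0  1  1  0  2  1  0  0  1
So g(9) = 1.
By the Sprague-Grundy theorem, the Grundy value of a sum of independent games is the XOR of the component values.
Combined value = 7 XOR 1 = 6.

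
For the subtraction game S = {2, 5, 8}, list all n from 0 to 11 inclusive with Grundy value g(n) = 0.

0, 1, 4, 7, 10, 11

Build the Grundy sequence with g(k) = mex{g(k−s) : s ∈ {2, 5, 8}, s ≤ k}:
k:     0  1  2  3  4  5  6  7  8  9 10 11
g(k):  0  0  1  1  0  2  1  0  2  1  0  0
The P-positions (g = 0) in 0..11 are 0, 1, 4, 7, 10, 11.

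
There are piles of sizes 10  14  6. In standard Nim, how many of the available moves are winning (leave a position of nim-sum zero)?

3

In binary:
  1010  (10)
  1110  (14)
  0110  (6)
  ----
  0010  (2)
The overall nim-sum is X = 2. A pile of size p has a winning move iff p XOR X < p (reduce it to p XOR X).
  10: 10 XOR 2 = 8 < 10 — winning move (to 8).
  14: 14 XOR 2 = 12 < 14 — winning move (to 12).
  6: 6 XOR 2 = 4 < 6 — winning move (to 4).
That gives 3 winning moves.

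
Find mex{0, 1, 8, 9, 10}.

2

The values 0, 1 are all present; 2 is the first non-negative integer missing from the set.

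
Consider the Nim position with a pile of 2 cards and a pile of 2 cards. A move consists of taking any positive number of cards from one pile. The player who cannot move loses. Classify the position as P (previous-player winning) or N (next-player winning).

P-position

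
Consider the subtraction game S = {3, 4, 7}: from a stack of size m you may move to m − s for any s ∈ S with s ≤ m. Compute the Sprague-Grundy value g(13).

Compute g(0), g(1), … for moves {3, 4, 7}:
g(0) = mex{} = 0
g(1) = mex{} = 0
g(2) = mex{} = 0
g(3) = mex{0} = 1
g(4) = mex{0} = 1
g(5) = mex{0} = 1
g(6) = mex{0,1} = 2
g(7) = mex{0,1} = 2
g(8) = mex{0,1} = 2
g(9) = mex{0,1,2} = 3
g(10) = mex{1,2} = 0
g(11) = mex{1,2} = 0
g(12) = mex{1,2,3} = 0
g(13) = mex{0,2,3} = 1
So g(13) = 1.

1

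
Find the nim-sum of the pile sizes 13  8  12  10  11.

In binary:
  1101  (13)
  1000  (8)
  1100  (12)
  1010  (10)
  1011  (11)
  ----
  1000  (8)

8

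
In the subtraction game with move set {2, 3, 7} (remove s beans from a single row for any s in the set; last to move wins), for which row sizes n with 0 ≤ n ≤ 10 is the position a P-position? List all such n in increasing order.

0, 1, 5, 6, 10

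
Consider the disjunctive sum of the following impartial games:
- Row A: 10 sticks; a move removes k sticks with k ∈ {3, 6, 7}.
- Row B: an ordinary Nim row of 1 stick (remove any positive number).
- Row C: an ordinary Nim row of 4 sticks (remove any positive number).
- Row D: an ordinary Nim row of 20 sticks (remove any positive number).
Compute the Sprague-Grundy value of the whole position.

17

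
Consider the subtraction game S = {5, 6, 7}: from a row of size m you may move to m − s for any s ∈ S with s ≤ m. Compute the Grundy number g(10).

Build the Grundy sequence with g(k) = mex{g(k−s) : s ∈ {5, 6, 7}, s ≤ k}:
g(0) = mex{} = 0
g(1) = mex{} = 0
g(2) = mex{} = 0
g(3) = mex{} = 0
g(4) = mex{} = 0
g(5) = mex{0} = 1
g(6) = mex{0} = 1
g(7) = mex{0} = 1
g(8) = mex{0} = 1
g(9) = mex{0} = 1
g(10) = mex{0,1} = 2
So g(10) = 2.

2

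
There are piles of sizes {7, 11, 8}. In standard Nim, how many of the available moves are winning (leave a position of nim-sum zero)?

1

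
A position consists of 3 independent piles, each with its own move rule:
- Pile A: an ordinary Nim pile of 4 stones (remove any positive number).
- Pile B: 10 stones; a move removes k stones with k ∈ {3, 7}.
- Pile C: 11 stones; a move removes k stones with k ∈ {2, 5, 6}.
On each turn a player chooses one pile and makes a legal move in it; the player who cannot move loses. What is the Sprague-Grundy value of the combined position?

4

Pile A is a plain Nim pile of size 4, so its Grundy value is 4.
Grundy values for pile B (subtraction set {3, 7}):
k:     0  1  2  3  4  5  6  7  8  9 10
g(k):  0  0  0  1  1  1  0  2  2  1  0
So g(10) = 0.
Grundy values for pile C (subtraction set {2, 5, 6}):
g(0) = mex{} = 0
g(1) = mex{} = 0
g(2) = mex{0} = 1
g(3) = mex{0} = 1
g(4) = mex{1} = 0
g(5) = mex{0,1} = 2
g(6) = mex{0} = 1
g(7) = mex{0,1,2} = 3
g(8) = mex{1} = 0
g(9) = mex{0,1,3} = 2
g(10) = mex{0,2} = 1
g(11) = mex{1,2} = 0
So g(11) = 0.
By the Sprague-Grundy theorem, the Grundy value of a sum of independent games is the XOR of the component values.
Combined value = 4 XOR 0 XOR 0 = 4.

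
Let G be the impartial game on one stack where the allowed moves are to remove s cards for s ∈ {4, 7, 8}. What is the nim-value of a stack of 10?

2

Grundy values for subtraction set {4, 7, 8}:
g(0) = mex{} = 0
g(1) = mex{} = 0
g(2) = mex{} = 0
g(3) = mex{} = 0
g(4) = mex{0} = 1
g(5) = mex{0} = 1
g(6) = mex{0} = 1
g(7) = mex{0} = 1
g(8) = mex{0,1} = 2
g(9) = mex{0,1} = 2
g(10) = mex{0,1} = 2
So g(10) = 2.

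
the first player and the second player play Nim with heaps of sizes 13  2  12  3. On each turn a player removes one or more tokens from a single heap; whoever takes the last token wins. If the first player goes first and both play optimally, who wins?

Nim-sum: 13 ⊕ 2 ⊕ 12 ⊕ 3 = 0.
The nim-sum is 0, so this is a P-position: the player to move is in a losing position under optimal play; the first player is about to move from it and so loses — the second player wins.

the second player wins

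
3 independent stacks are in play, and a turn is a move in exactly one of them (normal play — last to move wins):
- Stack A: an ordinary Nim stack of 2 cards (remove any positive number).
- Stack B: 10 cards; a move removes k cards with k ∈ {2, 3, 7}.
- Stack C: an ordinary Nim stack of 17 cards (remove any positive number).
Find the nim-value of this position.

Stack A is a plain Nim stack of size 2, so its Grundy value is 2.
Grundy values for stack B (subtraction set {2, 3, 7}):
k:     0  1  2  3  4  5  6  7  8  9 10
g(k):  0  0  1  1  2  0  0  1  1  2  0
So g(10) = 0.
Stack C is a plain Nim stack of size 17, so its Grundy value is 17.
The value of a disjunctive sum is the nim-sum of the parts.
Combined value = 2 XOR 0 XOR 17 = 19.

19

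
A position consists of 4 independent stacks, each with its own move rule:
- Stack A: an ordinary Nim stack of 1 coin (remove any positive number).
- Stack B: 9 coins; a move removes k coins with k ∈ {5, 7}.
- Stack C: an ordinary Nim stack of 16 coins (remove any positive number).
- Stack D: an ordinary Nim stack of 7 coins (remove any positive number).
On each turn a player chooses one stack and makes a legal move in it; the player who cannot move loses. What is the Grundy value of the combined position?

Stack A is a plain Nim stack of size 1, so its Grundy value is 1.
For stack B, compute g(0), g(1), … with moves {5, 7}:
g(0) = mex{} = 0
g(1) = mex{} = 0
g(2) = mex{} = 0
g(3) = mex{} = 0
g(4) = mex{} = 0
g(5) = mex{0} = 1
g(6) = mex{0} = 1
g(7) = mex{0} = 1
g(8) = mex{0} = 1
g(9) = mex{0} = 1
So g(9) = 1.
Stack C is a plain Nim stack of size 16, so its Grundy value is 16.
Stack D is a plain Nim stack of size 7, so its Grundy value is 7.
By the Sprague-Grundy theorem, the Grundy value of a sum of independent games is the XOR of the component values.
Combined value = 1 XOR 1 XOR 16 XOR 7 = 23.

23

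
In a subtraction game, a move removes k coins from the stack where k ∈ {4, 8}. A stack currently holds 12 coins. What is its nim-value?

0

Build the Grundy sequence with g(k) = mex{g(k−s) : s ∈ {4, 8}, s ≤ k}:
k:     0  1  2  3  4  5  6  7  8  9 10 11 12
g(k):  0  0  0  0  1  1  1  1  2  2  2  2  0
So g(12) = 0.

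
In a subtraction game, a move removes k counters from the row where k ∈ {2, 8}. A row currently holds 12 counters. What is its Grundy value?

Compute g(0), g(1), … for moves {2, 8}:
k:     0  1  2  3  4  5  6  7  8  9 10 11 12
g(k):  0  0  1  1  0  0  1  1  2  2  0  0  1
So g(12) = 1.

1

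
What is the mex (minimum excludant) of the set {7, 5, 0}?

1

0 is in the set but 1 is not, so the mex is 1.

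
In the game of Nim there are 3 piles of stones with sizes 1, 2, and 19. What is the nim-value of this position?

Compute the nim-sum pairwise:
1 XOR 2 = 3
3 XOR 19 = 16

16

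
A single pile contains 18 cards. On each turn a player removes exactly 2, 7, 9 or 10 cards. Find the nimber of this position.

Compute g(0), g(1), … for moves {2, 7, 9, 10}:
k:     0  1  2  3  4  5  6  7  8  9 10 11 12 13 14 15 16 17 18
g(k):  0  0  1  1  0  0  1  1  2  2  3  3  2  2  3  3  0  0  1
So g(18) = 1.

1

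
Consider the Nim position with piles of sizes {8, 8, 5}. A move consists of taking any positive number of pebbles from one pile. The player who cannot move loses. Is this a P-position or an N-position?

N-position

Compute the nim-sum pairwise:
8 ⊕ 8 = 0
0 ⊕ 5 = 5
The nim-sum is 5 ≠ 0, so this is an N-position: the player to move can win.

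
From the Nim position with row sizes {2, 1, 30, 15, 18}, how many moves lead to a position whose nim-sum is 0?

Compute the nim-sum pairwise:
2 XOR 1 = 3
3 XOR 30 = 29
29 XOR 15 = 18
18 XOR 18 = 0
The nim-sum is already 0, so every move leaves a nonzero nim-sum — there are no winning moves.

0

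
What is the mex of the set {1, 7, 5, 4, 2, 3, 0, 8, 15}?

6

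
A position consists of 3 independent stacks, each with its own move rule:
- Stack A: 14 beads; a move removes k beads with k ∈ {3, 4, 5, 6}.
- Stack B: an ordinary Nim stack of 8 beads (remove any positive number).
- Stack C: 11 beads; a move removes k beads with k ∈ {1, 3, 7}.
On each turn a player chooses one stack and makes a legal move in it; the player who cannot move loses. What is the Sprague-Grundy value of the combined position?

8

For stack A, compute g(0), g(1), … with moves {3, 4, 5, 6}:
k:     0  1  2  3  4  5  6  7  8  9 10 11 12 13 14
g(k):  0  0  0  1  1  1  2  2  2  0  0  0  1  1  1
So g(14) = 1.
Stack B is a plain Nim stack of size 8, so its Grundy value is 8.
Grundy values for stack C (subtraction set {1, 3, 7}):
k:     0  1  2  3  4  5  6  7  8  9 10 11
g(k):  0  1  0  1  0  1  0  1  0  1  0  1
So g(11) = 1.
By the Sprague-Grundy theorem, the Grundy value of a sum of independent games is the XOR of the component values.
Combined value = 1 XOR 8 XOR 1 = 8.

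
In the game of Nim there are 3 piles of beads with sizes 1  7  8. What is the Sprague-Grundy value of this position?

14

Compute the nim-sum pairwise:
1 XOR 7 = 6
6 XOR 8 = 14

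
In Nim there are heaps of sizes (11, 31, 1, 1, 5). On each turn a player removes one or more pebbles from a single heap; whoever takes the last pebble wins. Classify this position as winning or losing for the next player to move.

Winning position

Bitwise XOR of the heap sizes:
  01011  (11)
  11111  (31)
  00001  (1)
  00001  (1)
  00101  (5)
  -----
  10001  (17)
The nim-sum is 17 ≠ 0, so this is an N-position: the player to move can win.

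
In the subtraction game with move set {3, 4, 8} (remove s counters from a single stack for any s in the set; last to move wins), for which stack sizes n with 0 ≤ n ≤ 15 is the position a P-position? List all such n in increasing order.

0, 1, 2, 7, 12, 13, 14

Compute g(0), g(1), … for moves {3, 4, 8}:
k:     0  1  2  3  4  5  6  7  8  9 10 11 12 13 14 15
g(k):  0  0  0  1  1  1  2  0  2  3  1  3  0  0  0  1
The P-positions (g = 0) in 0..15 are 0, 1, 2, 7, 12, 13, 14.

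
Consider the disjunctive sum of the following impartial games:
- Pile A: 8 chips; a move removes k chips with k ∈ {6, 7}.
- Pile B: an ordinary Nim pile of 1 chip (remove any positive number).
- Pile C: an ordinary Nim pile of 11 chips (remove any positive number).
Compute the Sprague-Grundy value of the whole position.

Grundy values for pile A (subtraction set {6, 7}):
g(0) = mex{} = 0
g(1) = mex{} = 0
g(2) = mex{} = 0
g(3) = mex{} = 0
g(4) = mex{} = 0
g(5) = mex{} = 0
g(6) = mex{0} = 1
g(7) = mex{0} = 1
g(8) = mex{0} = 1
So g(8) = 1.
Pile B is a plain Nim pile of size 1, so its Grundy value is 1.
Pile C is a plain Nim pile of size 11, so its Grundy value is 11.
The value of a disjunctive sum is the nim-sum of the parts.
Combined value = 1 ⊕ 1 ⊕ 11 = 11.

11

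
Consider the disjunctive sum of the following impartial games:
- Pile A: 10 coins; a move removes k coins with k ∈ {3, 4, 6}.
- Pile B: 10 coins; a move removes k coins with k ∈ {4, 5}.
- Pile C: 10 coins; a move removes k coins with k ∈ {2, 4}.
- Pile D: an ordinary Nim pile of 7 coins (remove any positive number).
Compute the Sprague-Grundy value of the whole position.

Grundy values for pile A (subtraction set {3, 4, 6}):
k:     0  1  2  3  4  5  6  7  8  9 10
g(k):  0  0  0  1  1  1  2  2  2  0  0
So g(10) = 0.
Grundy values for pile B (subtraction set {4, 5}):
k:     0  1  2  3  4  5  6  7  8  9 10
g(k):  0  0  0  0  1  1  1  1  2  0  0
So g(10) = 0.
Build the Grundy sequence for pile C with g(k) = mex{g(k−s) : s ∈ {2, 4}, s ≤ k}:
g(0) = mex{} = 0
g(1) = mex{} = 0
g(2) = mex{0} = 1
g(3) = mex{0} = 1
g(4) = mex{0,1} = 2
g(5) = mex{0,1} = 2
g(6) = mex{1,2} = 0
g(7) = mex{1,2} = 0
g(8) = mex{0,2} = 1
g(9) = mex{0,2} = 1
g(10) = mex{0,1} = 2
So g(10) = 2.
Pile D is a plain Nim pile of size 7, so its Grundy value is 7.
By the Sprague-Grundy theorem, the Grundy value of a sum of independent games is the XOR of the component values.
Combined value = 0 XOR 0 XOR 2 XOR 7 = 5.

5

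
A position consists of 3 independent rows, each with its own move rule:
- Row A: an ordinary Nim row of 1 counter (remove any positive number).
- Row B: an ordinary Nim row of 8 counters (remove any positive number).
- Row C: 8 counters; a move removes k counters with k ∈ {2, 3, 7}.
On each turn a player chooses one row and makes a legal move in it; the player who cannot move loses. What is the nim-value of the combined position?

8

Row A is a plain Nim row of size 1, so its Grundy value is 1.
Row B is a plain Nim row of size 8, so its Grundy value is 8.
Grundy values for row C (subtraction set {2, 3, 7}):
k:     0  1  2  3  4  5  6  7  8
g(k):  0  0  1  1  2  0  0  1  1
So g(8) = 1.
By the Sprague-Grundy theorem, the Grundy value of a sum of independent games is the XOR of the component values.
Combined value = 1 ⊕ 8 ⊕ 1 = 8.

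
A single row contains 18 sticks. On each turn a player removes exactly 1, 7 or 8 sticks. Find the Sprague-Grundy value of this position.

1

Grundy values for subtraction set {1, 7, 8}:
k:     0  1  2  3  4  5  6  7  8  9 10 11 12 13 14 15 16 17 18
g(k):  0  1  0  1  0  1  0  1  2  3  2  3  2  3  2  0  1  0  1
So g(18) = 1.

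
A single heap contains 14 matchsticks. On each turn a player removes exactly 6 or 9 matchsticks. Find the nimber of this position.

2

Compute g(0), g(1), … for moves {6, 9}:
g(0) = mex{} = 0
g(1) = mex{} = 0
g(2) = mex{} = 0
g(3) = mex{} = 0
g(4) = mex{} = 0
g(5) = mex{} = 0
g(6) = mex{0} = 1
g(7) = mex{0} = 1
g(8) = mex{0} = 1
g(9) = mex{0} = 1
g(10) = mex{0} = 1
g(11) = mex{0} = 1
g(12) = mex{0,1} = 2
g(13) = mex{0,1} = 2
g(14) = mex{0,1} = 2
So g(14) = 2.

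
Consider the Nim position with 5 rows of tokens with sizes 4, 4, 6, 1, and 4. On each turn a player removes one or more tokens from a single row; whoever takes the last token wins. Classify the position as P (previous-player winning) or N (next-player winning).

N-position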